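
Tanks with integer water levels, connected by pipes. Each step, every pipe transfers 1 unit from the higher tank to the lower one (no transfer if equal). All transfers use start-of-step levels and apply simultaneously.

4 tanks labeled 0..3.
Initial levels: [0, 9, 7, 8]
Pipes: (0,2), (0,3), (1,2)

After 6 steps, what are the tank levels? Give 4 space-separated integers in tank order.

Answer: 5 6 7 6

Derivation:
Step 1: flows [2->0,3->0,1->2] -> levels [2 8 7 7]
Step 2: flows [2->0,3->0,1->2] -> levels [4 7 7 6]
Step 3: flows [2->0,3->0,1=2] -> levels [6 7 6 5]
Step 4: flows [0=2,0->3,1->2] -> levels [5 6 7 6]
Step 5: flows [2->0,3->0,2->1] -> levels [7 7 5 5]
Step 6: flows [0->2,0->3,1->2] -> levels [5 6 7 6]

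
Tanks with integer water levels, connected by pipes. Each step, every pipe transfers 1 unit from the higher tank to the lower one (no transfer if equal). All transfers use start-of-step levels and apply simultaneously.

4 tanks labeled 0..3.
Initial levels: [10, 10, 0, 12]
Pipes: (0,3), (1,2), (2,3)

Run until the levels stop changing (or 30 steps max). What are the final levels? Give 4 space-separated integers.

Step 1: flows [3->0,1->2,3->2] -> levels [11 9 2 10]
Step 2: flows [0->3,1->2,3->2] -> levels [10 8 4 10]
Step 3: flows [0=3,1->2,3->2] -> levels [10 7 6 9]
Step 4: flows [0->3,1->2,3->2] -> levels [9 6 8 9]
Step 5: flows [0=3,2->1,3->2] -> levels [9 7 8 8]
Step 6: flows [0->3,2->1,2=3] -> levels [8 8 7 9]
Step 7: flows [3->0,1->2,3->2] -> levels [9 7 9 7]
Step 8: flows [0->3,2->1,2->3] -> levels [8 8 7 9]
  -> period-2 cycle: step 8 state = step 6 state; never stabilizes
  -> state at step 30: (30-6) mod 2 = 0, same as step 6 -> [8 8 7 9]

Answer: 8 8 7 9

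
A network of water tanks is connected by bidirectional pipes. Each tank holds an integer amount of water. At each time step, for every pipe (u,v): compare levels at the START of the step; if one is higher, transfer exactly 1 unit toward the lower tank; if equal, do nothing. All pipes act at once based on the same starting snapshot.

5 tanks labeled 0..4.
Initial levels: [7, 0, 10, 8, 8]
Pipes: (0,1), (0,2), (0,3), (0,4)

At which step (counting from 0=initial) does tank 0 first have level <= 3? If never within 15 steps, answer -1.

Answer: -1

Derivation:
Step 1: flows [0->1,2->0,3->0,4->0] -> levels [9 1 9 7 7]
Step 2: flows [0->1,0=2,0->3,0->4] -> levels [6 2 9 8 8]
Step 3: flows [0->1,2->0,3->0,4->0] -> levels [8 3 8 7 7]
Step 4: flows [0->1,0=2,0->3,0->4] -> levels [5 4 8 8 8]
Step 5: flows [0->1,2->0,3->0,4->0] -> levels [7 5 7 7 7]
Step 6: flows [0->1,0=2,0=3,0=4] -> levels [6 6 7 7 7]
Step 7: flows [0=1,2->0,3->0,4->0] -> levels [9 6 6 6 6]
Step 8: flows [0->1,0->2,0->3,0->4] -> levels [5 7 7 7 7]
Step 9: flows [1->0,2->0,3->0,4->0] -> levels [9 6 6 6 6]
  -> period-2 cycle (repeats step 7); tank 0 never drops to <=3
Tank 0 never reaches <=3 within 15 steps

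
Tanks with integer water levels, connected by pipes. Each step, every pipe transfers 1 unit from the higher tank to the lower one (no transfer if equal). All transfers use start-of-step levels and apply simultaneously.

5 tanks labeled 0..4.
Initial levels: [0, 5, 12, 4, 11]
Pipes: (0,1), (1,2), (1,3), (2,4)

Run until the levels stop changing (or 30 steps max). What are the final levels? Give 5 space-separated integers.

Answer: 6 5 8 6 7

Derivation:
Step 1: flows [1->0,2->1,1->3,2->4] -> levels [1 4 10 5 12]
Step 2: flows [1->0,2->1,3->1,4->2] -> levels [2 5 10 4 11]
Step 3: flows [1->0,2->1,1->3,4->2] -> levels [3 4 10 5 10]
Step 4: flows [1->0,2->1,3->1,2=4] -> levels [4 5 9 4 10]
Step 5: flows [1->0,2->1,1->3,4->2] -> levels [5 4 9 5 9]
Step 6: flows [0->1,2->1,3->1,2=4] -> levels [4 7 8 4 9]
Step 7: flows [1->0,2->1,1->3,4->2] -> levels [5 6 8 5 8]
Step 8: flows [1->0,2->1,1->3,2=4] -> levels [6 5 7 6 8]
Step 9: flows [0->1,2->1,3->1,4->2] -> levels [5 8 7 5 7]
Step 10: flows [1->0,1->2,1->3,2=4] -> levels [6 5 8 6 7]
Step 11: flows [0->1,2->1,3->1,2->4] -> levels [5 8 6 5 8]
Step 12: flows [1->0,1->2,1->3,4->2] -> levels [6 5 8 6 7]
  -> period-2 cycle: step 12 state = step 10 state; never stabilizes
  -> state at step 30: (30-10) mod 2 = 0, same as step 10 -> [6 5 8 6 7]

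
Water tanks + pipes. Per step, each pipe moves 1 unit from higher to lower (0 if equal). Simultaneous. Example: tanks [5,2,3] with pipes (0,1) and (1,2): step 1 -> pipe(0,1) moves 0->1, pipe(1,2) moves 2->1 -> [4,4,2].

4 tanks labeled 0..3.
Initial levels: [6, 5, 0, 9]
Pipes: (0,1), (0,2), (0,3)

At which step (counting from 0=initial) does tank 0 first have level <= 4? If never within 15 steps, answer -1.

Answer: 5

Derivation:
Step 1: flows [0->1,0->2,3->0] -> levels [5 6 1 8]
Step 2: flows [1->0,0->2,3->0] -> levels [6 5 2 7]
Step 3: flows [0->1,0->2,3->0] -> levels [5 6 3 6]
Step 4: flows [1->0,0->2,3->0] -> levels [6 5 4 5]
Step 5: flows [0->1,0->2,0->3] -> levels [3 6 5 6]
Tank 0 first reaches <=4 at step 5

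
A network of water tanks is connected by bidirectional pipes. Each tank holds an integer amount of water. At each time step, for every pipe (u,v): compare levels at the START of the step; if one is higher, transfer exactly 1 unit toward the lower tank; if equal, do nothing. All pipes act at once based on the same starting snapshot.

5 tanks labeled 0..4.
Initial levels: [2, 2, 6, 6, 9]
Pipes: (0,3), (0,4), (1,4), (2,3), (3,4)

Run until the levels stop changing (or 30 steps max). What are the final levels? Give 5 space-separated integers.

Answer: 6 5 6 4 4

Derivation:
Step 1: flows [3->0,4->0,4->1,2=3,4->3] -> levels [4 3 6 6 6]
Step 2: flows [3->0,4->0,4->1,2=3,3=4] -> levels [6 4 6 5 4]
Step 3: flows [0->3,0->4,1=4,2->3,3->4] -> levels [4 4 5 6 6]
Step 4: flows [3->0,4->0,4->1,3->2,3=4] -> levels [6 5 6 4 4]
Step 5: flows [0->3,0->4,1->4,2->3,3=4] -> levels [4 4 5 6 6]
  -> period-2 cycle: step 5 state = step 3 state; never stabilizes
  -> state at step 30: (30-3) mod 2 = 1, same as step 4 -> [6 5 6 4 4]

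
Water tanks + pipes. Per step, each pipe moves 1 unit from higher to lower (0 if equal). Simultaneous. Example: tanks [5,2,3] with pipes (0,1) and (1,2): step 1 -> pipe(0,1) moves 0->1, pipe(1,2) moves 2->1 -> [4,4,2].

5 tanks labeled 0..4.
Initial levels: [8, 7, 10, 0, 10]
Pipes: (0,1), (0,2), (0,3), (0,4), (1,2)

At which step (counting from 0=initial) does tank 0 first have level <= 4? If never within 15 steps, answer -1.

Answer: 7

Derivation:
Step 1: flows [0->1,2->0,0->3,4->0,2->1] -> levels [8 9 8 1 9]
Step 2: flows [1->0,0=2,0->3,4->0,1->2] -> levels [9 7 9 2 8]
Step 3: flows [0->1,0=2,0->3,0->4,2->1] -> levels [6 9 8 3 9]
Step 4: flows [1->0,2->0,0->3,4->0,1->2] -> levels [8 7 8 4 8]
Step 5: flows [0->1,0=2,0->3,0=4,2->1] -> levels [6 9 7 5 8]
Step 6: flows [1->0,2->0,0->3,4->0,1->2] -> levels [8 7 7 6 7]
Step 7: flows [0->1,0->2,0->3,0->4,1=2] -> levels [4 8 8 7 8]
Tank 0 first reaches <=4 at step 7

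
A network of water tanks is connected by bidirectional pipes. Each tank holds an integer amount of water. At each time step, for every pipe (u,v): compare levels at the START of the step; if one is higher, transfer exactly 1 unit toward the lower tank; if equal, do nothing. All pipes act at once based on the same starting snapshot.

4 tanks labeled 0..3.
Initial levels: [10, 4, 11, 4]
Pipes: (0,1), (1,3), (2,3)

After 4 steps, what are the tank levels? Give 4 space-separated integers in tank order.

Answer: 7 7 7 8

Derivation:
Step 1: flows [0->1,1=3,2->3] -> levels [9 5 10 5]
Step 2: flows [0->1,1=3,2->3] -> levels [8 6 9 6]
Step 3: flows [0->1,1=3,2->3] -> levels [7 7 8 7]
Step 4: flows [0=1,1=3,2->3] -> levels [7 7 7 8]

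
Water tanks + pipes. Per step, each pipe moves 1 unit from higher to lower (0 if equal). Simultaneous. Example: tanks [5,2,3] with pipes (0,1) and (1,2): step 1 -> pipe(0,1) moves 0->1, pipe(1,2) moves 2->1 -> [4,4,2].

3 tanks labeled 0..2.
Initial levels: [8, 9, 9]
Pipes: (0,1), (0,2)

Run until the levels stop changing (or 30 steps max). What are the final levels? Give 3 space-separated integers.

Answer: 8 9 9

Derivation:
Step 1: flows [1->0,2->0] -> levels [10 8 8]
Step 2: flows [0->1,0->2] -> levels [8 9 9]
  -> period-2 cycle: step 2 state = step 0 state; never stabilizes
  -> state at step 30: (30-0) mod 2 = 0, same as step 0 -> [8 9 9]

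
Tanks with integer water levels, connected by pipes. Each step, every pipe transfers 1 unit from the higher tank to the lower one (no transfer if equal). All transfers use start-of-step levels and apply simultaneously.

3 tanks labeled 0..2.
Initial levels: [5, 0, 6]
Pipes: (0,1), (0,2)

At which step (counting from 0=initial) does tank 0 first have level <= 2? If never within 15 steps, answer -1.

Answer: -1

Derivation:
Step 1: flows [0->1,2->0] -> levels [5 1 5]
Step 2: flows [0->1,0=2] -> levels [4 2 5]
Step 3: flows [0->1,2->0] -> levels [4 3 4]
Step 4: flows [0->1,0=2] -> levels [3 4 4]
Step 5: flows [1->0,2->0] -> levels [5 3 3]
Step 6: flows [0->1,0->2] -> levels [3 4 4]
  -> period-2 cycle (repeats step 4); tank 0 never drops to <=2
Tank 0 never reaches <=2 within 15 steps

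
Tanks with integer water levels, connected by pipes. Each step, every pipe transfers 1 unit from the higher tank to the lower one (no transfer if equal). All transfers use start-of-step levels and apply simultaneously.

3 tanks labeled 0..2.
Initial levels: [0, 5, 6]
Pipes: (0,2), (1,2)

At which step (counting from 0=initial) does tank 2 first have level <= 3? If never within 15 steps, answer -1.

Step 1: flows [2->0,2->1] -> levels [1 6 4]
Step 2: flows [2->0,1->2] -> levels [2 5 4]
Step 3: flows [2->0,1->2] -> levels [3 4 4]
Step 4: flows [2->0,1=2] -> levels [4 4 3]
Tank 2 first reaches <=3 at step 4

Answer: 4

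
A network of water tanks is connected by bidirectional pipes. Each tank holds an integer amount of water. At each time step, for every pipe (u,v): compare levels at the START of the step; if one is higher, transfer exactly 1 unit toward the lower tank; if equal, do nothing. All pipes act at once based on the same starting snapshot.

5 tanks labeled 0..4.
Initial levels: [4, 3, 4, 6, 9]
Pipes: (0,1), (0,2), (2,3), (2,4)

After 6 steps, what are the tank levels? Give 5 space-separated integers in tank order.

Step 1: flows [0->1,0=2,3->2,4->2] -> levels [3 4 6 5 8]
Step 2: flows [1->0,2->0,2->3,4->2] -> levels [5 3 5 6 7]
Step 3: flows [0->1,0=2,3->2,4->2] -> levels [4 4 7 5 6]
Step 4: flows [0=1,2->0,2->3,2->4] -> levels [5 4 4 6 7]
Step 5: flows [0->1,0->2,3->2,4->2] -> levels [3 5 7 5 6]
Step 6: flows [1->0,2->0,2->3,2->4] -> levels [5 4 4 6 7]

Answer: 5 4 4 6 7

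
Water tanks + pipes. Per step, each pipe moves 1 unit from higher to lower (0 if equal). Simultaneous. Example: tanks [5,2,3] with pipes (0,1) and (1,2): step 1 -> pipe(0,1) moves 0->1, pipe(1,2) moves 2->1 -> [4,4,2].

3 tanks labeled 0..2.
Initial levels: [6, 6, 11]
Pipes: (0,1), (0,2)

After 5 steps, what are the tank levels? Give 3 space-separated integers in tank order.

Step 1: flows [0=1,2->0] -> levels [7 6 10]
Step 2: flows [0->1,2->0] -> levels [7 7 9]
Step 3: flows [0=1,2->0] -> levels [8 7 8]
Step 4: flows [0->1,0=2] -> levels [7 8 8]
Step 5: flows [1->0,2->0] -> levels [9 7 7]

Answer: 9 7 7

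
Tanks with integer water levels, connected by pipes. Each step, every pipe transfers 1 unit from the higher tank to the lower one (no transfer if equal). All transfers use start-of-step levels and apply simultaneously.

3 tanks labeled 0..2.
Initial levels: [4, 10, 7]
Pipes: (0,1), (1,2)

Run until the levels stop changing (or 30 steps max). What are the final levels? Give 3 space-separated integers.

Step 1: flows [1->0,1->2] -> levels [5 8 8]
Step 2: flows [1->0,1=2] -> levels [6 7 8]
Step 3: flows [1->0,2->1] -> levels [7 7 7]
Step 4: flows [0=1,1=2] -> levels [7 7 7]
  -> stable (no change)

Answer: 7 7 7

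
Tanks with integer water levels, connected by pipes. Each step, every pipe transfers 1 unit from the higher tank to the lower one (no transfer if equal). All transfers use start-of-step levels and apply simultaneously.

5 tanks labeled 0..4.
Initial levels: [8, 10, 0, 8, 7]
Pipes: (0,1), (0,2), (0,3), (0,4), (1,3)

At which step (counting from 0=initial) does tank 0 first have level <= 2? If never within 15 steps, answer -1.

Step 1: flows [1->0,0->2,0=3,0->4,1->3] -> levels [7 8 1 9 8]
Step 2: flows [1->0,0->2,3->0,4->0,3->1] -> levels [9 8 2 7 7]
Step 3: flows [0->1,0->2,0->3,0->4,1->3] -> levels [5 8 3 9 8]
Step 4: flows [1->0,0->2,3->0,4->0,3->1] -> levels [7 8 4 7 7]
Step 5: flows [1->0,0->2,0=3,0=4,1->3] -> levels [7 6 5 8 7]
Step 6: flows [0->1,0->2,3->0,0=4,3->1] -> levels [6 8 6 6 7]
Step 7: flows [1->0,0=2,0=3,4->0,1->3] -> levels [8 6 6 7 6]
Step 8: flows [0->1,0->2,0->3,0->4,3->1] -> levels [4 8 7 7 7]
Step 9: flows [1->0,2->0,3->0,4->0,1->3] -> levels [8 6 6 7 6]
  -> period-2 cycle (repeats step 7); tank 0 never drops to <=2
Tank 0 never reaches <=2 within 15 steps

Answer: -1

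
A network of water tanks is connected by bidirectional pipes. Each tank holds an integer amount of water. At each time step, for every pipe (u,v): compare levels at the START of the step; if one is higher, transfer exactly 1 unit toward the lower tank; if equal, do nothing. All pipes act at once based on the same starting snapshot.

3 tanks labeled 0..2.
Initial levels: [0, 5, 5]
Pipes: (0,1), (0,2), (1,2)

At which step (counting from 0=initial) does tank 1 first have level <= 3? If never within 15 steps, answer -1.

Answer: 2

Derivation:
Step 1: flows [1->0,2->0,1=2] -> levels [2 4 4]
Step 2: flows [1->0,2->0,1=2] -> levels [4 3 3]
Tank 1 first reaches <=3 at step 2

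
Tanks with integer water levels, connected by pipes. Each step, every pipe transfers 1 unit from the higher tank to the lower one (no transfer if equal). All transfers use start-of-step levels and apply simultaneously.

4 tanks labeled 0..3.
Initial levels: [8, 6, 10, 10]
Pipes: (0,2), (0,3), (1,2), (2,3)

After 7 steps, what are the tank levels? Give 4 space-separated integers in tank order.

Answer: 9 9 7 9

Derivation:
Step 1: flows [2->0,3->0,2->1,2=3] -> levels [10 7 8 9]
Step 2: flows [0->2,0->3,2->1,3->2] -> levels [8 8 9 9]
Step 3: flows [2->0,3->0,2->1,2=3] -> levels [10 9 7 8]
Step 4: flows [0->2,0->3,1->2,3->2] -> levels [8 8 10 8]
Step 5: flows [2->0,0=3,2->1,2->3] -> levels [9 9 7 9]
Step 6: flows [0->2,0=3,1->2,3->2] -> levels [8 8 10 8]
  -> period-2 cycle: step 6 state = step 4 state
  -> state at step 7: (7-4) mod 2 = 1, same as step 5 -> [9 9 7 9]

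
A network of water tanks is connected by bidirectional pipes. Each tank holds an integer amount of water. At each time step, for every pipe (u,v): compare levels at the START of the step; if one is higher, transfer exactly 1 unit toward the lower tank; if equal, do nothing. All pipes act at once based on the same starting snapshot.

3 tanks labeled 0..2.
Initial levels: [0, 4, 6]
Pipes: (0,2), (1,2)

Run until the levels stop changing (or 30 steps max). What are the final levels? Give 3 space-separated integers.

Step 1: flows [2->0,2->1] -> levels [1 5 4]
Step 2: flows [2->0,1->2] -> levels [2 4 4]
Step 3: flows [2->0,1=2] -> levels [3 4 3]
Step 4: flows [0=2,1->2] -> levels [3 3 4]
Step 5: flows [2->0,2->1] -> levels [4 4 2]
Step 6: flows [0->2,1->2] -> levels [3 3 4]
  -> period-2 cycle: step 6 state = step 4 state; never stabilizes
  -> state at step 30: (30-4) mod 2 = 0, same as step 4 -> [3 3 4]

Answer: 3 3 4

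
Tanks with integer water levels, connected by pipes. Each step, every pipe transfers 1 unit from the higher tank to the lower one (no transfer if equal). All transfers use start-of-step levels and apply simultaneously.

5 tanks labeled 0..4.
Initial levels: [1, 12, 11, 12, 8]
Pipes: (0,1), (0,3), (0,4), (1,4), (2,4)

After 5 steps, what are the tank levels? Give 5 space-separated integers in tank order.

Step 1: flows [1->0,3->0,4->0,1->4,2->4] -> levels [4 10 10 11 9]
Step 2: flows [1->0,3->0,4->0,1->4,2->4] -> levels [7 8 9 10 10]
Step 3: flows [1->0,3->0,4->0,4->1,4->2] -> levels [10 8 10 9 7]
Step 4: flows [0->1,0->3,0->4,1->4,2->4] -> levels [7 8 9 10 10]
  -> period-2 cycle: step 4 state = step 2 state
  -> state at step 5: (5-2) mod 2 = 1, same as step 3 -> [10 8 10 9 7]

Answer: 10 8 10 9 7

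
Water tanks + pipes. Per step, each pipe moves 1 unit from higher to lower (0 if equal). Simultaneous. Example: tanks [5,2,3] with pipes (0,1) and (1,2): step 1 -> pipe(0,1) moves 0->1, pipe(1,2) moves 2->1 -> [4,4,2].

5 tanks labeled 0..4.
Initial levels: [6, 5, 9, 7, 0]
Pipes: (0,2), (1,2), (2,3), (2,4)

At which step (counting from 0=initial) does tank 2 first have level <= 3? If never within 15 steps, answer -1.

Step 1: flows [2->0,2->1,2->3,2->4] -> levels [7 6 5 8 1]
Step 2: flows [0->2,1->2,3->2,2->4] -> levels [6 5 7 7 2]
Step 3: flows [2->0,2->1,2=3,2->4] -> levels [7 6 4 7 3]
Step 4: flows [0->2,1->2,3->2,2->4] -> levels [6 5 6 6 4]
Step 5: flows [0=2,2->1,2=3,2->4] -> levels [6 6 4 6 5]
Step 6: flows [0->2,1->2,3->2,4->2] -> levels [5 5 8 5 4]
Step 7: flows [2->0,2->1,2->3,2->4] -> levels [6 6 4 6 5]
  -> period-2 cycle (repeats step 5); tank 2 never drops to <=3
Tank 2 never reaches <=3 within 15 steps

Answer: -1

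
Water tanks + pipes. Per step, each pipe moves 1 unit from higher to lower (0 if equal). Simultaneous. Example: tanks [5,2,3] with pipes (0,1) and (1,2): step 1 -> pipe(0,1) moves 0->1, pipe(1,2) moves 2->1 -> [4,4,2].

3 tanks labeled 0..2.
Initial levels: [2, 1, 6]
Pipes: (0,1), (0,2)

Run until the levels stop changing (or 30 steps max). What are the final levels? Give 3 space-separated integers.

Step 1: flows [0->1,2->0] -> levels [2 2 5]
Step 2: flows [0=1,2->0] -> levels [3 2 4]
Step 3: flows [0->1,2->0] -> levels [3 3 3]
Step 4: flows [0=1,0=2] -> levels [3 3 3]
  -> stable (no change)

Answer: 3 3 3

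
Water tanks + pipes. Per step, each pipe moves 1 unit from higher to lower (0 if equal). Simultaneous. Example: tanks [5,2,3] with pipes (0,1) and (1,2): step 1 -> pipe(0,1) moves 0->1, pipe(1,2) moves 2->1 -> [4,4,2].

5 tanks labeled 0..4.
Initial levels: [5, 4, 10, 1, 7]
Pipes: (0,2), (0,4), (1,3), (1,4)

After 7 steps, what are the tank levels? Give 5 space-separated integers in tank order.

Step 1: flows [2->0,4->0,1->3,4->1] -> levels [7 4 9 2 5]
Step 2: flows [2->0,0->4,1->3,4->1] -> levels [7 4 8 3 5]
Step 3: flows [2->0,0->4,1->3,4->1] -> levels [7 4 7 4 5]
Step 4: flows [0=2,0->4,1=3,4->1] -> levels [6 5 7 4 5]
Step 5: flows [2->0,0->4,1->3,1=4] -> levels [6 4 6 5 6]
Step 6: flows [0=2,0=4,3->1,4->1] -> levels [6 6 6 4 5]
Step 7: flows [0=2,0->4,1->3,1->4] -> levels [5 4 6 5 7]

Answer: 5 4 6 5 7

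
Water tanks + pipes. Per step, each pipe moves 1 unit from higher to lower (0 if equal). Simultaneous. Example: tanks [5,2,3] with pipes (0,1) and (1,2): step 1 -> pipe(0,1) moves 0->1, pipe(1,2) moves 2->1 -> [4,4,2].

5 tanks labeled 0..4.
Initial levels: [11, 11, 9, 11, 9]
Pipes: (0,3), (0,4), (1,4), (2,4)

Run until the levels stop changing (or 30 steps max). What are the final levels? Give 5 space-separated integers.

Answer: 12 11 10 10 8

Derivation:
Step 1: flows [0=3,0->4,1->4,2=4] -> levels [10 10 9 11 11]
Step 2: flows [3->0,4->0,4->1,4->2] -> levels [12 11 10 10 8]
Step 3: flows [0->3,0->4,1->4,2->4] -> levels [10 10 9 11 11]
  -> period-2 cycle: step 3 state = step 1 state; never stabilizes
  -> state at step 30: (30-1) mod 2 = 1, same as step 2 -> [12 11 10 10 8]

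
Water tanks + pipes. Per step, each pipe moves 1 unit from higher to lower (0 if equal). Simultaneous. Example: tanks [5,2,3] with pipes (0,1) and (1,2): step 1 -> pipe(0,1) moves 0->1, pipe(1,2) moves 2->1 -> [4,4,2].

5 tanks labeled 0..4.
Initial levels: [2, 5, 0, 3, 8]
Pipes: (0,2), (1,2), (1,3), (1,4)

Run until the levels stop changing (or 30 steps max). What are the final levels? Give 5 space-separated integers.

Answer: 4 6 2 3 3

Derivation:
Step 1: flows [0->2,1->2,1->3,4->1] -> levels [1 4 2 4 7]
Step 2: flows [2->0,1->2,1=3,4->1] -> levels [2 4 2 4 6]
Step 3: flows [0=2,1->2,1=3,4->1] -> levels [2 4 3 4 5]
Step 4: flows [2->0,1->2,1=3,4->1] -> levels [3 4 3 4 4]
Step 5: flows [0=2,1->2,1=3,1=4] -> levels [3 3 4 4 4]
Step 6: flows [2->0,2->1,3->1,4->1] -> levels [4 6 2 3 3]
Step 7: flows [0->2,1->2,1->3,1->4] -> levels [3 3 4 4 4]
  -> period-2 cycle: step 7 state = step 5 state; never stabilizes
  -> state at step 30: (30-5) mod 2 = 1, same as step 6 -> [4 6 2 3 3]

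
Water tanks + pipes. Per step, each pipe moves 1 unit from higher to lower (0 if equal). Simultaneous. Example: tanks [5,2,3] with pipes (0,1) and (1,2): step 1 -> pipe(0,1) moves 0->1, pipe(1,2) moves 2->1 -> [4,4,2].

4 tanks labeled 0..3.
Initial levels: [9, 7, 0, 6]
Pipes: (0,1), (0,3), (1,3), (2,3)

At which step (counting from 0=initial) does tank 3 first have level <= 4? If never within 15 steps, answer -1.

Answer: 4

Derivation:
Step 1: flows [0->1,0->3,1->3,3->2] -> levels [7 7 1 7]
Step 2: flows [0=1,0=3,1=3,3->2] -> levels [7 7 2 6]
Step 3: flows [0=1,0->3,1->3,3->2] -> levels [6 6 3 7]
Step 4: flows [0=1,3->0,3->1,3->2] -> levels [7 7 4 4]
Tank 3 first reaches <=4 at step 4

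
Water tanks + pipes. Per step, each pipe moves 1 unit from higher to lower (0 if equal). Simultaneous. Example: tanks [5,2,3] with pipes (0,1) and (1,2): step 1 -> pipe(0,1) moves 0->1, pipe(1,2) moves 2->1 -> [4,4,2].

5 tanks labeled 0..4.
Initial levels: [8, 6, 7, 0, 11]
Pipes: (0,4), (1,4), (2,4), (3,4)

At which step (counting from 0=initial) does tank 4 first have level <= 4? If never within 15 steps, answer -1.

Step 1: flows [4->0,4->1,4->2,4->3] -> levels [9 7 8 1 7]
Step 2: flows [0->4,1=4,2->4,4->3] -> levels [8 7 7 2 8]
Step 3: flows [0=4,4->1,4->2,4->3] -> levels [8 8 8 3 5]
Step 4: flows [0->4,1->4,2->4,4->3] -> levels [7 7 7 4 7]
Step 5: flows [0=4,1=4,2=4,4->3] -> levels [7 7 7 5 6]
Step 6: flows [0->4,1->4,2->4,4->3] -> levels [6 6 6 6 8]
Step 7: flows [4->0,4->1,4->2,4->3] -> levels [7 7 7 7 4]
Tank 4 first reaches <=4 at step 7

Answer: 7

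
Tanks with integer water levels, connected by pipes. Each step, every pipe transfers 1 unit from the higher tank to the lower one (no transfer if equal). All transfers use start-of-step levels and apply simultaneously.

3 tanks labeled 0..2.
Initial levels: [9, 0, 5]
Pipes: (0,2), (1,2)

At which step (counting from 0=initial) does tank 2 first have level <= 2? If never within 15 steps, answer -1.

Answer: -1

Derivation:
Step 1: flows [0->2,2->1] -> levels [8 1 5]
Step 2: flows [0->2,2->1] -> levels [7 2 5]
Step 3: flows [0->2,2->1] -> levels [6 3 5]
Step 4: flows [0->2,2->1] -> levels [5 4 5]
Step 5: flows [0=2,2->1] -> levels [5 5 4]
Step 6: flows [0->2,1->2] -> levels [4 4 6]
Step 7: flows [2->0,2->1] -> levels [5 5 4]
  -> period-2 cycle (repeats step 5); tank 2 never drops to <=2
Tank 2 never reaches <=2 within 15 steps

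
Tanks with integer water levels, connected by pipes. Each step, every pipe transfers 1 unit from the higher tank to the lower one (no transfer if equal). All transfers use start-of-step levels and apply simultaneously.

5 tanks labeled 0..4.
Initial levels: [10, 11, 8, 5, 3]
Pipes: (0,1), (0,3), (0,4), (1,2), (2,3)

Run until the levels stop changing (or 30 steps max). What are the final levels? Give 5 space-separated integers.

Step 1: flows [1->0,0->3,0->4,1->2,2->3] -> levels [9 9 8 7 4]
Step 2: flows [0=1,0->3,0->4,1->2,2->3] -> levels [7 8 8 9 5]
Step 3: flows [1->0,3->0,0->4,1=2,3->2] -> levels [8 7 9 7 6]
Step 4: flows [0->1,0->3,0->4,2->1,2->3] -> levels [5 9 7 9 7]
Step 5: flows [1->0,3->0,4->0,1->2,3->2] -> levels [8 7 9 7 6]
  -> period-2 cycle: step 5 state = step 3 state; never stabilizes
  -> state at step 30: (30-3) mod 2 = 1, same as step 4 -> [5 9 7 9 7]

Answer: 5 9 7 9 7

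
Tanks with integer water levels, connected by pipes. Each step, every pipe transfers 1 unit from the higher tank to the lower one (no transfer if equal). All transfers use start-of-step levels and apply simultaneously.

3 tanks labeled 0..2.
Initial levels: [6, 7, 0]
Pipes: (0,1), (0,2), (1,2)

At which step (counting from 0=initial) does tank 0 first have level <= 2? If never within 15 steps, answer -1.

Answer: -1

Derivation:
Step 1: flows [1->0,0->2,1->2] -> levels [6 5 2]
Step 2: flows [0->1,0->2,1->2] -> levels [4 5 4]
Step 3: flows [1->0,0=2,1->2] -> levels [5 3 5]
Step 4: flows [0->1,0=2,2->1] -> levels [4 5 4]
  -> period-2 cycle (repeats step 2); tank 0 never drops to <=2
Tank 0 never reaches <=2 within 15 steps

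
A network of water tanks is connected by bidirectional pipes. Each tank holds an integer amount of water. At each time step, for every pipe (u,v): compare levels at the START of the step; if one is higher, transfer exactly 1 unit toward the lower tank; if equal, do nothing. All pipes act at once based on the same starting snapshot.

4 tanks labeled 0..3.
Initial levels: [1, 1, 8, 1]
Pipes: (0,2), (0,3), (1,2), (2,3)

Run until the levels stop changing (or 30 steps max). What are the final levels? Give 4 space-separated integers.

Answer: 3 3 2 3

Derivation:
Step 1: flows [2->0,0=3,2->1,2->3] -> levels [2 2 5 2]
Step 2: flows [2->0,0=3,2->1,2->3] -> levels [3 3 2 3]
Step 3: flows [0->2,0=3,1->2,3->2] -> levels [2 2 5 2]
  -> period-2 cycle: step 3 state = step 1 state; never stabilizes
  -> state at step 30: (30-1) mod 2 = 1, same as step 2 -> [3 3 2 3]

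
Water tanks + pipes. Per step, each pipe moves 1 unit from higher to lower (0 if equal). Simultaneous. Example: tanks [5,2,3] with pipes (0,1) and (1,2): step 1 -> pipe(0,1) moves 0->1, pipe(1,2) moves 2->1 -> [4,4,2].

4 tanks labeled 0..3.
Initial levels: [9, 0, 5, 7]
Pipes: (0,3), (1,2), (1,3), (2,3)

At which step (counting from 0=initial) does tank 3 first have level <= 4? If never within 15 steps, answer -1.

Step 1: flows [0->3,2->1,3->1,3->2] -> levels [8 2 5 6]
Step 2: flows [0->3,2->1,3->1,3->2] -> levels [7 4 5 5]
Step 3: flows [0->3,2->1,3->1,2=3] -> levels [6 6 4 5]
Step 4: flows [0->3,1->2,1->3,3->2] -> levels [5 4 6 6]
Step 5: flows [3->0,2->1,3->1,2=3] -> levels [6 6 5 4]
Tank 3 first reaches <=4 at step 5

Answer: 5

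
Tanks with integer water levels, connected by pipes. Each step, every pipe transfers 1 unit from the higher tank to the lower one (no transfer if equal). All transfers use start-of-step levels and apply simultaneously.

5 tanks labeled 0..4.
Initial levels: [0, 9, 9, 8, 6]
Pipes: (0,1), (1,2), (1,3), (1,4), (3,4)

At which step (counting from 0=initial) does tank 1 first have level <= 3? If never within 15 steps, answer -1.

Answer: -1

Derivation:
Step 1: flows [1->0,1=2,1->3,1->4,3->4] -> levels [1 6 9 8 8]
Step 2: flows [1->0,2->1,3->1,4->1,3=4] -> levels [2 8 8 7 7]
Step 3: flows [1->0,1=2,1->3,1->4,3=4] -> levels [3 5 8 8 8]
Step 4: flows [1->0,2->1,3->1,4->1,3=4] -> levels [4 7 7 7 7]
Step 5: flows [1->0,1=2,1=3,1=4,3=4] -> levels [5 6 7 7 7]
Step 6: flows [1->0,2->1,3->1,4->1,3=4] -> levels [6 8 6 6 6]
Step 7: flows [1->0,1->2,1->3,1->4,3=4] -> levels [7 4 7 7 7]
Step 8: flows [0->1,2->1,3->1,4->1,3=4] -> levels [6 8 6 6 6]
  -> period-2 cycle (repeats step 6); tank 1 never drops to <=3
Tank 1 never reaches <=3 within 15 steps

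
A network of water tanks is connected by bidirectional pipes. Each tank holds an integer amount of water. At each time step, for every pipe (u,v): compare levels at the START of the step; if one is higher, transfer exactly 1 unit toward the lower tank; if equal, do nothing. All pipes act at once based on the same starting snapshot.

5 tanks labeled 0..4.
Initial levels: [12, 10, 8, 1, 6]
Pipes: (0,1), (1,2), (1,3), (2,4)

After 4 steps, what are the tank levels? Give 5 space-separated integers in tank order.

Answer: 8 8 8 5 8

Derivation:
Step 1: flows [0->1,1->2,1->3,2->4] -> levels [11 9 8 2 7]
Step 2: flows [0->1,1->2,1->3,2->4] -> levels [10 8 8 3 8]
Step 3: flows [0->1,1=2,1->3,2=4] -> levels [9 8 8 4 8]
Step 4: flows [0->1,1=2,1->3,2=4] -> levels [8 8 8 5 8]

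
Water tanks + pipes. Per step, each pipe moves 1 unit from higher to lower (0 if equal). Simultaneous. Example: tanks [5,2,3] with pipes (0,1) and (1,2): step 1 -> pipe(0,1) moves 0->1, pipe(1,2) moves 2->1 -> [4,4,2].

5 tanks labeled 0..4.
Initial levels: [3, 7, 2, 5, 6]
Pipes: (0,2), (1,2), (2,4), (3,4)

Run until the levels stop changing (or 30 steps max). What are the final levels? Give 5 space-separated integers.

Answer: 5 5 2 5 6

Derivation:
Step 1: flows [0->2,1->2,4->2,4->3] -> levels [2 6 5 6 4]
Step 2: flows [2->0,1->2,2->4,3->4] -> levels [3 5 4 5 6]
Step 3: flows [2->0,1->2,4->2,4->3] -> levels [4 4 5 6 4]
Step 4: flows [2->0,2->1,2->4,3->4] -> levels [5 5 2 5 6]
Step 5: flows [0->2,1->2,4->2,4->3] -> levels [4 4 5 6 4]
  -> period-2 cycle: step 5 state = step 3 state; never stabilizes
  -> state at step 30: (30-3) mod 2 = 1, same as step 4 -> [5 5 2 5 6]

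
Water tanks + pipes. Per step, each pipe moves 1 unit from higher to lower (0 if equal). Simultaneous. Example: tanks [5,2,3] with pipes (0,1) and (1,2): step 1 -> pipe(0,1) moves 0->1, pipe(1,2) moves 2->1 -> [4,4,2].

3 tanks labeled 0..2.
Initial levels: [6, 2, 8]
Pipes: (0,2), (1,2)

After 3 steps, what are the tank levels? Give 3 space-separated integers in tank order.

Step 1: flows [2->0,2->1] -> levels [7 3 6]
Step 2: flows [0->2,2->1] -> levels [6 4 6]
Step 3: flows [0=2,2->1] -> levels [6 5 5]

Answer: 6 5 5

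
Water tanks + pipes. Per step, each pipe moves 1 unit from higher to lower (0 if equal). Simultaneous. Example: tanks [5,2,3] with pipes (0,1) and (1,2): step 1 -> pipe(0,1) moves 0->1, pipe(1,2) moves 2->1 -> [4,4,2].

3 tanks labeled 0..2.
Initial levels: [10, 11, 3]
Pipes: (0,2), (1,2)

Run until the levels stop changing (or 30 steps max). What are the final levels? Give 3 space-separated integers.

Step 1: flows [0->2,1->2] -> levels [9 10 5]
Step 2: flows [0->2,1->2] -> levels [8 9 7]
Step 3: flows [0->2,1->2] -> levels [7 8 9]
Step 4: flows [2->0,2->1] -> levels [8 9 7]
  -> period-2 cycle: step 4 state = step 2 state; never stabilizes
  -> state at step 30: (30-2) mod 2 = 0, same as step 2 -> [8 9 7]

Answer: 8 9 7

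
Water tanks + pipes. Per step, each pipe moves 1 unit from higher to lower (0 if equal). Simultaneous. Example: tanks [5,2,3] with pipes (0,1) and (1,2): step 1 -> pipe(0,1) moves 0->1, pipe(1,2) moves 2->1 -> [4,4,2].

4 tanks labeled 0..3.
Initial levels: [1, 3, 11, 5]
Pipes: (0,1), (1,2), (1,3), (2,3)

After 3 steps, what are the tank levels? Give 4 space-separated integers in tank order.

Step 1: flows [1->0,2->1,3->1,2->3] -> levels [2 4 9 5]
Step 2: flows [1->0,2->1,3->1,2->3] -> levels [3 5 7 5]
Step 3: flows [1->0,2->1,1=3,2->3] -> levels [4 5 5 6]

Answer: 4 5 5 6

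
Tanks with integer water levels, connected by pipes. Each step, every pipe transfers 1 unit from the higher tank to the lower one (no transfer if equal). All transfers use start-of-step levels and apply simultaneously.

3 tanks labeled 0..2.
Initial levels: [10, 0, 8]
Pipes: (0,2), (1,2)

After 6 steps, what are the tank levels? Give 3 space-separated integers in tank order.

Step 1: flows [0->2,2->1] -> levels [9 1 8]
Step 2: flows [0->2,2->1] -> levels [8 2 8]
Step 3: flows [0=2,2->1] -> levels [8 3 7]
Step 4: flows [0->2,2->1] -> levels [7 4 7]
Step 5: flows [0=2,2->1] -> levels [7 5 6]
Step 6: flows [0->2,2->1] -> levels [6 6 6]

Answer: 6 6 6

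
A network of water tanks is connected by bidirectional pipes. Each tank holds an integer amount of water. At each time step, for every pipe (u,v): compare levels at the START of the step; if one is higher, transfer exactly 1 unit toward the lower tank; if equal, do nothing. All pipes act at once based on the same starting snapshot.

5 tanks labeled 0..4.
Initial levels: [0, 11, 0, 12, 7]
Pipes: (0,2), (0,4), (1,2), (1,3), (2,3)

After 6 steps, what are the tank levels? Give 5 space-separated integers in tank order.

Step 1: flows [0=2,4->0,1->2,3->1,3->2] -> levels [1 11 2 10 6]
Step 2: flows [2->0,4->0,1->2,1->3,3->2] -> levels [3 9 3 10 5]
Step 3: flows [0=2,4->0,1->2,3->1,3->2] -> levels [4 9 5 8 4]
Step 4: flows [2->0,0=4,1->2,1->3,3->2] -> levels [5 7 6 8 4]
Step 5: flows [2->0,0->4,1->2,3->1,3->2] -> levels [5 7 7 6 5]
Step 6: flows [2->0,0=4,1=2,1->3,2->3] -> levels [6 6 5 8 5]

Answer: 6 6 5 8 5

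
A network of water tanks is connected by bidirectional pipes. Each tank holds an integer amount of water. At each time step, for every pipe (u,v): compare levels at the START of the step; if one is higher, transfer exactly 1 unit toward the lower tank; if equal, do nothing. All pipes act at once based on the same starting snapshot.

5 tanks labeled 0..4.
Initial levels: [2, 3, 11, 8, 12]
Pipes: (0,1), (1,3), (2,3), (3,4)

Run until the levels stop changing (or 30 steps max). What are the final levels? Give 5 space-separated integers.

Answer: 7 6 7 9 7

Derivation:
Step 1: flows [1->0,3->1,2->3,4->3] -> levels [3 3 10 9 11]
Step 2: flows [0=1,3->1,2->3,4->3] -> levels [3 4 9 10 10]
Step 3: flows [1->0,3->1,3->2,3=4] -> levels [4 4 10 8 10]
Step 4: flows [0=1,3->1,2->3,4->3] -> levels [4 5 9 9 9]
Step 5: flows [1->0,3->1,2=3,3=4] -> levels [5 5 9 8 9]
Step 6: flows [0=1,3->1,2->3,4->3] -> levels [5 6 8 9 8]
Step 7: flows [1->0,3->1,3->2,3->4] -> levels [6 6 9 6 9]
Step 8: flows [0=1,1=3,2->3,4->3] -> levels [6 6 8 8 8]
Step 9: flows [0=1,3->1,2=3,3=4] -> levels [6 7 8 7 8]
Step 10: flows [1->0,1=3,2->3,4->3] -> levels [7 6 7 9 7]
Step 11: flows [0->1,3->1,3->2,3->4] -> levels [6 8 8 6 8]
Step 12: flows [1->0,1->3,2->3,4->3] -> levels [7 6 7 9 7]
  -> period-2 cycle: step 12 state = step 10 state; never stabilizes
  -> state at step 30: (30-10) mod 2 = 0, same as step 10 -> [7 6 7 9 7]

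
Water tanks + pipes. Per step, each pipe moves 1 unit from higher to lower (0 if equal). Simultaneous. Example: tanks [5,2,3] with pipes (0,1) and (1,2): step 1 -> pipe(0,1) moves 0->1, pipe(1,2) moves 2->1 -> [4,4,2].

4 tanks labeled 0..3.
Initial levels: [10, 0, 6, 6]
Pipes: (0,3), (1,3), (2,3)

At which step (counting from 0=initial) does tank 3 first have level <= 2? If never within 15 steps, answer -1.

Step 1: flows [0->3,3->1,2=3] -> levels [9 1 6 6]
Step 2: flows [0->3,3->1,2=3] -> levels [8 2 6 6]
Step 3: flows [0->3,3->1,2=3] -> levels [7 3 6 6]
Step 4: flows [0->3,3->1,2=3] -> levels [6 4 6 6]
Step 5: flows [0=3,3->1,2=3] -> levels [6 5 6 5]
Step 6: flows [0->3,1=3,2->3] -> levels [5 5 5 7]
Step 7: flows [3->0,3->1,3->2] -> levels [6 6 6 4]
Step 8: flows [0->3,1->3,2->3] -> levels [5 5 5 7]
  -> period-2 cycle (repeats step 6); tank 3 never drops to <=2
Tank 3 never reaches <=2 within 15 steps

Answer: -1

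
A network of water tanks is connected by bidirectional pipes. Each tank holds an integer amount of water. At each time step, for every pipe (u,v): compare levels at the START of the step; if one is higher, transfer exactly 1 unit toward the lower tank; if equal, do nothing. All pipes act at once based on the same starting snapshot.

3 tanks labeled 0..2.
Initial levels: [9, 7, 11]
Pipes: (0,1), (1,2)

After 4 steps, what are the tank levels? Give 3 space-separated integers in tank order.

Answer: 9 9 9

Derivation:
Step 1: flows [0->1,2->1] -> levels [8 9 10]
Step 2: flows [1->0,2->1] -> levels [9 9 9]
Step 3: flows [0=1,1=2] -> levels [9 9 9]
  -> stable; steps 4..4 unchanged -> [9 9 9]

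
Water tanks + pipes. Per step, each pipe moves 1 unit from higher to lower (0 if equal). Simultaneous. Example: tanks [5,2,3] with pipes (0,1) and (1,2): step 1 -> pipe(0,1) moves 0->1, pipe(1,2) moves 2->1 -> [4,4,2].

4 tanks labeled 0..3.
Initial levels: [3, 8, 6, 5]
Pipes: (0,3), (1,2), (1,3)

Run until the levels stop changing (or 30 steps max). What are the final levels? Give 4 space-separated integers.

Answer: 6 7 5 4

Derivation:
Step 1: flows [3->0,1->2,1->3] -> levels [4 6 7 5]
Step 2: flows [3->0,2->1,1->3] -> levels [5 6 6 5]
Step 3: flows [0=3,1=2,1->3] -> levels [5 5 6 6]
Step 4: flows [3->0,2->1,3->1] -> levels [6 7 5 4]
Step 5: flows [0->3,1->2,1->3] -> levels [5 5 6 6]
  -> period-2 cycle: step 5 state = step 3 state; never stabilizes
  -> state at step 30: (30-3) mod 2 = 1, same as step 4 -> [6 7 5 4]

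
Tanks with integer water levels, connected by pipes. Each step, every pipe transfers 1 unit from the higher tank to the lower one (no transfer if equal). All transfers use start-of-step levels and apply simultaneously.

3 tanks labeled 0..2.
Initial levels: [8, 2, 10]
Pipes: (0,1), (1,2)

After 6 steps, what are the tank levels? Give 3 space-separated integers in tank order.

Step 1: flows [0->1,2->1] -> levels [7 4 9]
Step 2: flows [0->1,2->1] -> levels [6 6 8]
Step 3: flows [0=1,2->1] -> levels [6 7 7]
Step 4: flows [1->0,1=2] -> levels [7 6 7]
Step 5: flows [0->1,2->1] -> levels [6 8 6]
Step 6: flows [1->0,1->2] -> levels [7 6 7]

Answer: 7 6 7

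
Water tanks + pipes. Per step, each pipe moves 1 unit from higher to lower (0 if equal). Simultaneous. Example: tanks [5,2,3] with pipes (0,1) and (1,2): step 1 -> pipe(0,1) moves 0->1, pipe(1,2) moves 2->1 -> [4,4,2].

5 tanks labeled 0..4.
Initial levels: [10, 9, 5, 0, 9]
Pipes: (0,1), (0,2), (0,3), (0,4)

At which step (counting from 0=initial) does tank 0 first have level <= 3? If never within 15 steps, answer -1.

Step 1: flows [0->1,0->2,0->3,0->4] -> levels [6 10 6 1 10]
Step 2: flows [1->0,0=2,0->3,4->0] -> levels [7 9 6 2 9]
Step 3: flows [1->0,0->2,0->3,4->0] -> levels [7 8 7 3 8]
Step 4: flows [1->0,0=2,0->3,4->0] -> levels [8 7 7 4 7]
Step 5: flows [0->1,0->2,0->3,0->4] -> levels [4 8 8 5 8]
Step 6: flows [1->0,2->0,3->0,4->0] -> levels [8 7 7 4 7]
  -> period-2 cycle (repeats step 4); tank 0 never drops to <=3
Tank 0 never reaches <=3 within 15 steps

Answer: -1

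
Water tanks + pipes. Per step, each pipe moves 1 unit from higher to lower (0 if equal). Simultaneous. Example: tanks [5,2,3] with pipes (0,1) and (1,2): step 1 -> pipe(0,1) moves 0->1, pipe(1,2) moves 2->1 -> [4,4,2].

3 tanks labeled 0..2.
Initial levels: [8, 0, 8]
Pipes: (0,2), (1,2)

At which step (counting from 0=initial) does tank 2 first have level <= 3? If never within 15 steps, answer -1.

Step 1: flows [0=2,2->1] -> levels [8 1 7]
Step 2: flows [0->2,2->1] -> levels [7 2 7]
Step 3: flows [0=2,2->1] -> levels [7 3 6]
Step 4: flows [0->2,2->1] -> levels [6 4 6]
Step 5: flows [0=2,2->1] -> levels [6 5 5]
Step 6: flows [0->2,1=2] -> levels [5 5 6]
Step 7: flows [2->0,2->1] -> levels [6 6 4]
Step 8: flows [0->2,1->2] -> levels [5 5 6]
  -> period-2 cycle (repeats step 6); tank 2 never drops to <=3
Tank 2 never reaches <=3 within 15 steps

Answer: -1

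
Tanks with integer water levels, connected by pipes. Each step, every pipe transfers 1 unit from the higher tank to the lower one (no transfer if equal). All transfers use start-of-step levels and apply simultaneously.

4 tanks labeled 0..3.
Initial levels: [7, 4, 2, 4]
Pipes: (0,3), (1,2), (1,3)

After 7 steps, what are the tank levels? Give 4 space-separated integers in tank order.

Step 1: flows [0->3,1->2,1=3] -> levels [6 3 3 5]
Step 2: flows [0->3,1=2,3->1] -> levels [5 4 3 5]
Step 3: flows [0=3,1->2,3->1] -> levels [5 4 4 4]
Step 4: flows [0->3,1=2,1=3] -> levels [4 4 4 5]
Step 5: flows [3->0,1=2,3->1] -> levels [5 5 4 3]
Step 6: flows [0->3,1->2,1->3] -> levels [4 3 5 5]
Step 7: flows [3->0,2->1,3->1] -> levels [5 5 4 3]

Answer: 5 5 4 3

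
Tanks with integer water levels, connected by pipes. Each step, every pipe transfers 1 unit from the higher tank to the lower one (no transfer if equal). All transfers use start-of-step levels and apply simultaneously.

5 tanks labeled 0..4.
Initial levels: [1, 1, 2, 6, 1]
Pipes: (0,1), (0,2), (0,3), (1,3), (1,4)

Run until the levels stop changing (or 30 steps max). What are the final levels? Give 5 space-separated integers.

Answer: 1 3 3 2 2

Derivation:
Step 1: flows [0=1,2->0,3->0,3->1,1=4] -> levels [3 2 1 4 1]
Step 2: flows [0->1,0->2,3->0,3->1,1->4] -> levels [2 3 2 2 2]
Step 3: flows [1->0,0=2,0=3,1->3,1->4] -> levels [3 0 2 3 3]
Step 4: flows [0->1,0->2,0=3,3->1,4->1] -> levels [1 3 3 2 2]
Step 5: flows [1->0,2->0,3->0,1->3,1->4] -> levels [4 0 2 2 3]
Step 6: flows [0->1,0->2,0->3,3->1,4->1] -> levels [1 3 3 2 2]
  -> period-2 cycle: step 6 state = step 4 state; never stabilizes
  -> state at step 30: (30-4) mod 2 = 0, same as step 4 -> [1 3 3 2 2]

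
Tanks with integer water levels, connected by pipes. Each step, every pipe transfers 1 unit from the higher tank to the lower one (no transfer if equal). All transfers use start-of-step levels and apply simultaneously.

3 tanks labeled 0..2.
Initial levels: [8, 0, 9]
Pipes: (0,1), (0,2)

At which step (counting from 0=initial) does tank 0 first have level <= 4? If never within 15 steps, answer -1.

Answer: -1

Derivation:
Step 1: flows [0->1,2->0] -> levels [8 1 8]
Step 2: flows [0->1,0=2] -> levels [7 2 8]
Step 3: flows [0->1,2->0] -> levels [7 3 7]
Step 4: flows [0->1,0=2] -> levels [6 4 7]
Step 5: flows [0->1,2->0] -> levels [6 5 6]
Step 6: flows [0->1,0=2] -> levels [5 6 6]
Step 7: flows [1->0,2->0] -> levels [7 5 5]
Step 8: flows [0->1,0->2] -> levels [5 6 6]
  -> period-2 cycle (repeats step 6); tank 0 never drops to <=4
Tank 0 never reaches <=4 within 15 steps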